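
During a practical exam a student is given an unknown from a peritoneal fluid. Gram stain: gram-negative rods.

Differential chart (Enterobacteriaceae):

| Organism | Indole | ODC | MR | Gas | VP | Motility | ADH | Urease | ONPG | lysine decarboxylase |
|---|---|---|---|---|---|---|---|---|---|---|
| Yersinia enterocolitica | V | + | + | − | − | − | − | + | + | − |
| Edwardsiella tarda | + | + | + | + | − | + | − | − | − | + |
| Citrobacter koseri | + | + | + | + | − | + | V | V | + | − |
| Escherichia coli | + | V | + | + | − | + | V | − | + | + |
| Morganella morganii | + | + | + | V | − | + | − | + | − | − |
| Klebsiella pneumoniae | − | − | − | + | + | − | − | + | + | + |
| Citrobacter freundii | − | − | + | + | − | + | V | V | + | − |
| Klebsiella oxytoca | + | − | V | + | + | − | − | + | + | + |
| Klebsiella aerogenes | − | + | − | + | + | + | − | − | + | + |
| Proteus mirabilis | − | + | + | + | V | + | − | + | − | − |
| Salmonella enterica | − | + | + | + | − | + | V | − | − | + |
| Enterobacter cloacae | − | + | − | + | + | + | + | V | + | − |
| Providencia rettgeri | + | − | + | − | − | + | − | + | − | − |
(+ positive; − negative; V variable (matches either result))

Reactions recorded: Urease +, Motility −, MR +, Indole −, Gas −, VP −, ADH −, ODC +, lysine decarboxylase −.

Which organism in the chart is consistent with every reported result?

Yersinia enterocolitica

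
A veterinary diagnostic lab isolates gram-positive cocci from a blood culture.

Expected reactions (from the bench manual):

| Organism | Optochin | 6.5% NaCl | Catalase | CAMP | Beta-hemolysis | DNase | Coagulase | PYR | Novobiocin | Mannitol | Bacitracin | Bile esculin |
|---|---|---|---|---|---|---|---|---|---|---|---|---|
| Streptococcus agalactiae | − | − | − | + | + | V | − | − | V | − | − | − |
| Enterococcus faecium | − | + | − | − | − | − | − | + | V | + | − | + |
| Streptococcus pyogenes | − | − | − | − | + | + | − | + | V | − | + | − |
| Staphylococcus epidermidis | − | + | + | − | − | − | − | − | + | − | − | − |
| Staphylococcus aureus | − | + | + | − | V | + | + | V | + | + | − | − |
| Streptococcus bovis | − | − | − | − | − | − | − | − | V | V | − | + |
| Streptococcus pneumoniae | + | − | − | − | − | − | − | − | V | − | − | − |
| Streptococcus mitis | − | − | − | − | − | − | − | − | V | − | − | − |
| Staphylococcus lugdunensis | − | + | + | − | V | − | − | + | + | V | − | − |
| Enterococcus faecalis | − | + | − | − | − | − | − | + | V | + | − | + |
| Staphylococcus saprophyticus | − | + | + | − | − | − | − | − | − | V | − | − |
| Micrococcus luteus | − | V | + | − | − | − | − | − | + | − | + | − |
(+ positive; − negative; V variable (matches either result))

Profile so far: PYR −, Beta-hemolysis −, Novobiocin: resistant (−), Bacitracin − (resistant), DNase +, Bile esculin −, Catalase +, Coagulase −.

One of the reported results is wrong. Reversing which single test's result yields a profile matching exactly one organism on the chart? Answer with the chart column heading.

As reported, no row in the chart matches all 8 reactions.
Reversing Bacitracin → still no organism matches.
Reversing PYR → still no organism matches.
Reversing Coagulase → still no organism matches.
Reversing Novobiocin → still no organism matches.
Reversing Bile esculin → still no organism matches.
Reversing Catalase → still no organism matches.
Reversing Beta-hemolysis → still no organism matches.
Reversing DNase (to −) → unique match: Staphylococcus saprophyticus.

DNase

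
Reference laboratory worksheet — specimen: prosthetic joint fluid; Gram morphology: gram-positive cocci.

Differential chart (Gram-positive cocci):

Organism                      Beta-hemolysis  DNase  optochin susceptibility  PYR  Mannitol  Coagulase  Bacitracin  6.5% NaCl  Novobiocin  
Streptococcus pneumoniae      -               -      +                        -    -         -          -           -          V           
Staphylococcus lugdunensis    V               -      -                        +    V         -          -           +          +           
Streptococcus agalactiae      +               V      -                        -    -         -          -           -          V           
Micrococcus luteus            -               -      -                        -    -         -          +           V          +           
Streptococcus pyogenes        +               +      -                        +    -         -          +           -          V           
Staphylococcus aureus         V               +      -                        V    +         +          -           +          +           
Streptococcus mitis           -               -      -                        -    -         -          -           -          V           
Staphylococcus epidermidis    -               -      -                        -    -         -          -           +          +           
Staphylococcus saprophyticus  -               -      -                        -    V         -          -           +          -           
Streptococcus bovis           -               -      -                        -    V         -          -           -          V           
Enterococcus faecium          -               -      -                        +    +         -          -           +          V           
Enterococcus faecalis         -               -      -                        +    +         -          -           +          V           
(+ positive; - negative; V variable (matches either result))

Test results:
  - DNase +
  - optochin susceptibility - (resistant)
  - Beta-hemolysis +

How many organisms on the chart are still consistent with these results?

DNase +: excludes 9 organisms — 3 left.
Beta-hemolysis +: all 3 remaining candidates are consistent.
optochin susceptibility -: all 3 remaining candidates are consistent.
Still consistent: Staphylococcus aureus, Streptococcus agalactiae, Streptococcus pyogenes.

3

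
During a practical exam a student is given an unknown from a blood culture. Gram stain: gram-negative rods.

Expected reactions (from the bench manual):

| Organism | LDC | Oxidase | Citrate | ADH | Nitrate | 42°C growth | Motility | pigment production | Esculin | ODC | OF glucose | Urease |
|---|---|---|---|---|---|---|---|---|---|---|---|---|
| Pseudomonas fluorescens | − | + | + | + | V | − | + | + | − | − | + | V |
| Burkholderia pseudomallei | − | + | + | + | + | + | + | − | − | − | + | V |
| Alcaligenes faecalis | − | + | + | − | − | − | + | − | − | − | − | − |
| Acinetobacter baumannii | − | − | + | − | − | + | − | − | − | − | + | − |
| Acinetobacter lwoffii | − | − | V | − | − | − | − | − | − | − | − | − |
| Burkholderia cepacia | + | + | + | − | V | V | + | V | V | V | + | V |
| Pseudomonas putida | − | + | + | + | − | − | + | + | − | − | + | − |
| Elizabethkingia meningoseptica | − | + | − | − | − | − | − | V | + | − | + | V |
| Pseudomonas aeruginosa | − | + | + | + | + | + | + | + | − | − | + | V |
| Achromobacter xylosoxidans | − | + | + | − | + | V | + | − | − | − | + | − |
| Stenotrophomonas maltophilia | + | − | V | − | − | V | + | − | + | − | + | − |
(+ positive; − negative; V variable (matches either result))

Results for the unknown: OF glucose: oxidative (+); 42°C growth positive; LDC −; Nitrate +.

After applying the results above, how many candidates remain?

3

Nitrate +: excludes 6 organisms — 5 left.
OF glucose +: all 5 remaining candidates are consistent.
42°C growth +: excludes Pseudomonas fluorescens — 4 left.
LDC −: excludes Burkholderia cepacia — 3 left.
Still consistent: Achromobacter xylosoxidans, Burkholderia pseudomallei, Pseudomonas aeruginosa.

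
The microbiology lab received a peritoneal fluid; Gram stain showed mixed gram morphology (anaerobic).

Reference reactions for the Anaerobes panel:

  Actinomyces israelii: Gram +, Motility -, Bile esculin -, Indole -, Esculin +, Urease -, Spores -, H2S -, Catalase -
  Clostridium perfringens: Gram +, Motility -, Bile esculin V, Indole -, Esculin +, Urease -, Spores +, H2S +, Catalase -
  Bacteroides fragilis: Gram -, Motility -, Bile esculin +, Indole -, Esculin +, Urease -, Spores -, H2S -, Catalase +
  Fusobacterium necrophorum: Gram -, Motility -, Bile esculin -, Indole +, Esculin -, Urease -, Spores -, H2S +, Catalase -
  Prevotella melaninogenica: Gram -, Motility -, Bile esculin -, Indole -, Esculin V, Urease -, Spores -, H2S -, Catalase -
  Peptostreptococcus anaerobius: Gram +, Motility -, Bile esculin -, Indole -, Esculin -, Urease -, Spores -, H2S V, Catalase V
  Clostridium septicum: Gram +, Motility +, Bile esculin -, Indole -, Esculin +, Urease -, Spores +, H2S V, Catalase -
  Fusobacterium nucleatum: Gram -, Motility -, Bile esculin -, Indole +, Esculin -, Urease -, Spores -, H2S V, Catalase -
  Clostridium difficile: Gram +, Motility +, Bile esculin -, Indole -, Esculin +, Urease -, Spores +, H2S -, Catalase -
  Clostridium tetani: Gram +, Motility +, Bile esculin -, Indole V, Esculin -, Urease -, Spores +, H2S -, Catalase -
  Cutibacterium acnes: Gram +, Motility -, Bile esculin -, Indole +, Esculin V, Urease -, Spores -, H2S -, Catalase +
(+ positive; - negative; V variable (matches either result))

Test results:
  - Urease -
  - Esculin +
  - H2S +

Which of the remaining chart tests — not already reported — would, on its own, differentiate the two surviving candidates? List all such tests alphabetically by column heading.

Urease -: all 11 remaining candidates are consistent.
H2S +: excludes 6 organisms — 5 left.
Esculin +: excludes Fusobacterium necrophorum, Peptostreptococcus anaerobius, Fusobacterium nucleatum — 2 left.
Two candidates remain: Clostridium perfringens and Clostridium septicum.
  Gram: + vs + — same for both, does not separate.
  Motility: Clostridium perfringens -, Clostridium septicum + — discriminates.
  Bile esculin: V vs - — variable for at least one, does not separate.
  Indole: - vs - — same for both, does not separate.
  Spores: + vs + — same for both, does not separate.
  Catalase: - vs - — same for both, does not separate.

Motility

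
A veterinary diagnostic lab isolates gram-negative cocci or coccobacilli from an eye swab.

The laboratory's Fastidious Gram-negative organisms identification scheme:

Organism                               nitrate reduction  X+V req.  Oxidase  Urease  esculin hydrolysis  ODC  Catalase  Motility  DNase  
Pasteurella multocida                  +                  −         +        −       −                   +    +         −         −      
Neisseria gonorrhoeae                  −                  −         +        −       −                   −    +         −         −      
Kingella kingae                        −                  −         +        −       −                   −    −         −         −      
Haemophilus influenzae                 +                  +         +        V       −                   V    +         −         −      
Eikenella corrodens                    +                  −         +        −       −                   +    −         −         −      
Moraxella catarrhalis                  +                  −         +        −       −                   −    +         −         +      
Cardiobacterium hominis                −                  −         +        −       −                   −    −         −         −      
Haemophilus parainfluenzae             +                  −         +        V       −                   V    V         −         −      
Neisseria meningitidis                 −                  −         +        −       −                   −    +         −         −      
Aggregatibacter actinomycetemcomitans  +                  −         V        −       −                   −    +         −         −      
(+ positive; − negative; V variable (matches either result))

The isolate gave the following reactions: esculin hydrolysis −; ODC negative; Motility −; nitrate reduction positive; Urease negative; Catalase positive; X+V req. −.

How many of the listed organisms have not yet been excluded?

3

Catalase +: excludes Kingella kingae, Eikenella corrodens, Cardiobacterium hominis — 7 left.
ODC −: excludes Pasteurella multocida — 6 left.
nitrate reduction +: excludes Neisseria gonorrhoeae, Neisseria meningitidis — 4 left.
esculin hydrolysis −: all 4 remaining candidates are consistent.
Urease −: all 4 remaining candidates are consistent.
Motility −: all 4 remaining candidates are consistent.
X+V req. −: excludes Haemophilus influenzae — 3 left.
Still consistent: Aggregatibacter actinomycetemcomitans, Haemophilus parainfluenzae, Moraxella catarrhalis.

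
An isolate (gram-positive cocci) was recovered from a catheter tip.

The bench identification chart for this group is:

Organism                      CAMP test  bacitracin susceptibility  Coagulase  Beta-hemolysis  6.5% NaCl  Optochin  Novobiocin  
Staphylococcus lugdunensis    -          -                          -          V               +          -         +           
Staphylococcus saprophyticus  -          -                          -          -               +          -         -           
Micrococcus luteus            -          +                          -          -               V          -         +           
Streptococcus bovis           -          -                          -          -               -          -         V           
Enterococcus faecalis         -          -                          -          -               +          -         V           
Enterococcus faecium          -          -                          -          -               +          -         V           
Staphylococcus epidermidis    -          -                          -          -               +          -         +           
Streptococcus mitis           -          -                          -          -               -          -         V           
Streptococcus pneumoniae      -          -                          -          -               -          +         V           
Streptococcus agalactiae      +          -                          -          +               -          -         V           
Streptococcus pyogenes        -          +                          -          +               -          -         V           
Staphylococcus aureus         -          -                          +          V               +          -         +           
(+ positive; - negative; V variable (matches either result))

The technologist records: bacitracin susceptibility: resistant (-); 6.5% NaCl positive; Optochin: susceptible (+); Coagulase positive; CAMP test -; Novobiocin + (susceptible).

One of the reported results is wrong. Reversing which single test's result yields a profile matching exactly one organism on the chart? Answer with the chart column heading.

Optochin

As reported, no row in the chart matches all 6 reactions.
Reversing Optochin (to -) → unique match: Staphylococcus aureus.
Reversing CAMP test → still no organism matches.
Reversing bacitracin susceptibility → still no organism matches.
Reversing Coagulase → still no organism matches.
Reversing Novobiocin → still no organism matches.
Reversing 6.5% NaCl → still no organism matches.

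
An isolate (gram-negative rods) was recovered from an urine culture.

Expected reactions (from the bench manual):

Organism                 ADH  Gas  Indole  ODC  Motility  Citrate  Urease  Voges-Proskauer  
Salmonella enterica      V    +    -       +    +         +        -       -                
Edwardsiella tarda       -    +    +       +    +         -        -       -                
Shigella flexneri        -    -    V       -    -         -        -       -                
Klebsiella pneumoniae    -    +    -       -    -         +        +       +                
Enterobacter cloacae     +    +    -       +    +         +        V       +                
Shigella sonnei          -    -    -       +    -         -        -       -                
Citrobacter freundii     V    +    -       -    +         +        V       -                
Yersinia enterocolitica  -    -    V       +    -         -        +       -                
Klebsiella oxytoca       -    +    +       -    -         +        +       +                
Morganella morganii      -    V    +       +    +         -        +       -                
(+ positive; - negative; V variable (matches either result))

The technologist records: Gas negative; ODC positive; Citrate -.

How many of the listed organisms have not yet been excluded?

3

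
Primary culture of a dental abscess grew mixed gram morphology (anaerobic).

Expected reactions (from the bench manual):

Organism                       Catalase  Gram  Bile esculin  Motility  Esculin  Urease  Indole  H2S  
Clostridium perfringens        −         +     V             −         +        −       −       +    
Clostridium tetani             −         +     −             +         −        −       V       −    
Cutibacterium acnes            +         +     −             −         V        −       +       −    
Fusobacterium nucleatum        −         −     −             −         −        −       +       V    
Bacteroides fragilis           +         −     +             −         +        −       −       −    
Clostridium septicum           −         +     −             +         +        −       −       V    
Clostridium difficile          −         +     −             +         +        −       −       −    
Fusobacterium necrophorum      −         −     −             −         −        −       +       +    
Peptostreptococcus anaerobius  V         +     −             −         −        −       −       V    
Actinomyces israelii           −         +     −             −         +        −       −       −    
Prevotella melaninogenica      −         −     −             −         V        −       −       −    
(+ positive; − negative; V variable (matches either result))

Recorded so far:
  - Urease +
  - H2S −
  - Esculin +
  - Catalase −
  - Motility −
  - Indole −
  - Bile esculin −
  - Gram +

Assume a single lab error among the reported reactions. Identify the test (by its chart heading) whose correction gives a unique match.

Urease

As reported, no row in the chart matches all 8 reactions.
Reversing Esculin → still no organism matches.
Reversing Gram → still no organism matches.
Reversing Motility → still no organism matches.
Reversing Catalase → still no organism matches.
Reversing Indole → still no organism matches.
Reversing Urease (to −) → unique match: Actinomyces israelii.
Reversing H2S → still no organism matches.
Reversing Bile esculin → still no organism matches.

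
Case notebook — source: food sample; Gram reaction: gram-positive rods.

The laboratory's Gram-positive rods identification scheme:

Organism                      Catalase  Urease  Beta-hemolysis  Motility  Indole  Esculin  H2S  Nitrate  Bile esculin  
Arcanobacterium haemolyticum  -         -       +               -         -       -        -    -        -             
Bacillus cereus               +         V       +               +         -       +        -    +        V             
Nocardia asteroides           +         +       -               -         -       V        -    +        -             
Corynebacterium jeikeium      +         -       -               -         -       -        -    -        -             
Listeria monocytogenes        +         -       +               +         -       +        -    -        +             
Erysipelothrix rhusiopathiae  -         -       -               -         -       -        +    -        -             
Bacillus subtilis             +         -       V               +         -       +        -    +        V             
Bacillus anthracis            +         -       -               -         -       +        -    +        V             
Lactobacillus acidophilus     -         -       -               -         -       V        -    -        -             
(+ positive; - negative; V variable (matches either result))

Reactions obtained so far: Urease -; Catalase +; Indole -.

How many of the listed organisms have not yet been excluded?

Catalase +: excludes Arcanobacterium haemolyticum, Erysipelothrix rhusiopathiae, Lactobacillus acidophilus — 6 left.
Indole -: all 6 remaining candidates are consistent.
Urease -: excludes Nocardia asteroides — 5 left.
Still consistent: Bacillus anthracis, Bacillus cereus, Bacillus subtilis, Corynebacterium jeikeium, Listeria monocytogenes.

5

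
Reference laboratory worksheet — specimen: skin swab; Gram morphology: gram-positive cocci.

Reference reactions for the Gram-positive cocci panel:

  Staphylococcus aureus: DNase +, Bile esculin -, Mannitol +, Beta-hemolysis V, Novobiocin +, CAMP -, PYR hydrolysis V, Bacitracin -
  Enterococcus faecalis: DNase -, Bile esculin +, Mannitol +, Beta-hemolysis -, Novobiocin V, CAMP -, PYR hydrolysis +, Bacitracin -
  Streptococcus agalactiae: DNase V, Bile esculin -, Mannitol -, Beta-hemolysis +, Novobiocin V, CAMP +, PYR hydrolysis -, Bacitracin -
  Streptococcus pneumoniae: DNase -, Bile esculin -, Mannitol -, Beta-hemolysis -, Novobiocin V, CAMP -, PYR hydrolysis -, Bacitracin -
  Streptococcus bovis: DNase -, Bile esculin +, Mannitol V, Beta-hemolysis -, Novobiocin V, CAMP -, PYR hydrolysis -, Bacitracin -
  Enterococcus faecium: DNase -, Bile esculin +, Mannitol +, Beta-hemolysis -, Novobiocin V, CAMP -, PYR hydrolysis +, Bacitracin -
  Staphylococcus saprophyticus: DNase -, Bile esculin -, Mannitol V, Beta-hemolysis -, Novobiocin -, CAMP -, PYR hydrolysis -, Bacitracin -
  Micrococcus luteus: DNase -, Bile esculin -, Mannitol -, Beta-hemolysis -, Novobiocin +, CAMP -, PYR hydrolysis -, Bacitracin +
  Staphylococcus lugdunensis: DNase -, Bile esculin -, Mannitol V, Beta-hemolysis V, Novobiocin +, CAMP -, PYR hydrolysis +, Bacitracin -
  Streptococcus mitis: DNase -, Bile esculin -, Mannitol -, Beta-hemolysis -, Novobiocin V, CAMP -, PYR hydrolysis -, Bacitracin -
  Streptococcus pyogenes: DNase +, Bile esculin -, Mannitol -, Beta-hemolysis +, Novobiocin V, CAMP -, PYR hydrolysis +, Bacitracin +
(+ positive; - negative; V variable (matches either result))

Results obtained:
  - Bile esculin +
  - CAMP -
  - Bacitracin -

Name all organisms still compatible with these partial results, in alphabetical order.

Enterococcus faecalis, Enterococcus faecium, Streptococcus bovis

Bacitracin -: excludes Micrococcus luteus, Streptococcus pyogenes — 9 left.
Bile esculin +: excludes 6 organisms — 3 left.
CAMP -: all 3 remaining candidates are consistent.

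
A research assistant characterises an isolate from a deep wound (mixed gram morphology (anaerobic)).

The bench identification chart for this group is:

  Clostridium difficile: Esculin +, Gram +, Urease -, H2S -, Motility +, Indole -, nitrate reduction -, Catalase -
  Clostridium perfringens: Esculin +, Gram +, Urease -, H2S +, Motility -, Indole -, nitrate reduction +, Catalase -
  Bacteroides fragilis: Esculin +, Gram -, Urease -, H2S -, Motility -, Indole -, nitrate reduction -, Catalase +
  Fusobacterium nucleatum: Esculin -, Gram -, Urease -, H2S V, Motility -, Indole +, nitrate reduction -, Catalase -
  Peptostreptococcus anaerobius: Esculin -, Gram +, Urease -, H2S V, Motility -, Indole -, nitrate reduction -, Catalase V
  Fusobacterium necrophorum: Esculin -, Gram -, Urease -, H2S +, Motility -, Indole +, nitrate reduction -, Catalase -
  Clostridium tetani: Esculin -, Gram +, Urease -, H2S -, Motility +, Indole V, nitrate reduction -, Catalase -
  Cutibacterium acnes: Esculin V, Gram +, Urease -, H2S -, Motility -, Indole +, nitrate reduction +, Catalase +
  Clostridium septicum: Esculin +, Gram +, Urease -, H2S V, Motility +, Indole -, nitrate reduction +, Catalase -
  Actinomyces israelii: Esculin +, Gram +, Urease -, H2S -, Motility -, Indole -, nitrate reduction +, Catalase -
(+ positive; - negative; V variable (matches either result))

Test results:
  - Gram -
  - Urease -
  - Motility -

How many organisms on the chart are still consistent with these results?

Gram -: excludes 7 organisms — 3 left.
Urease -: all 3 remaining candidates are consistent.
Motility -: all 3 remaining candidates are consistent.
Still consistent: Bacteroides fragilis, Fusobacterium necrophorum, Fusobacterium nucleatum.

3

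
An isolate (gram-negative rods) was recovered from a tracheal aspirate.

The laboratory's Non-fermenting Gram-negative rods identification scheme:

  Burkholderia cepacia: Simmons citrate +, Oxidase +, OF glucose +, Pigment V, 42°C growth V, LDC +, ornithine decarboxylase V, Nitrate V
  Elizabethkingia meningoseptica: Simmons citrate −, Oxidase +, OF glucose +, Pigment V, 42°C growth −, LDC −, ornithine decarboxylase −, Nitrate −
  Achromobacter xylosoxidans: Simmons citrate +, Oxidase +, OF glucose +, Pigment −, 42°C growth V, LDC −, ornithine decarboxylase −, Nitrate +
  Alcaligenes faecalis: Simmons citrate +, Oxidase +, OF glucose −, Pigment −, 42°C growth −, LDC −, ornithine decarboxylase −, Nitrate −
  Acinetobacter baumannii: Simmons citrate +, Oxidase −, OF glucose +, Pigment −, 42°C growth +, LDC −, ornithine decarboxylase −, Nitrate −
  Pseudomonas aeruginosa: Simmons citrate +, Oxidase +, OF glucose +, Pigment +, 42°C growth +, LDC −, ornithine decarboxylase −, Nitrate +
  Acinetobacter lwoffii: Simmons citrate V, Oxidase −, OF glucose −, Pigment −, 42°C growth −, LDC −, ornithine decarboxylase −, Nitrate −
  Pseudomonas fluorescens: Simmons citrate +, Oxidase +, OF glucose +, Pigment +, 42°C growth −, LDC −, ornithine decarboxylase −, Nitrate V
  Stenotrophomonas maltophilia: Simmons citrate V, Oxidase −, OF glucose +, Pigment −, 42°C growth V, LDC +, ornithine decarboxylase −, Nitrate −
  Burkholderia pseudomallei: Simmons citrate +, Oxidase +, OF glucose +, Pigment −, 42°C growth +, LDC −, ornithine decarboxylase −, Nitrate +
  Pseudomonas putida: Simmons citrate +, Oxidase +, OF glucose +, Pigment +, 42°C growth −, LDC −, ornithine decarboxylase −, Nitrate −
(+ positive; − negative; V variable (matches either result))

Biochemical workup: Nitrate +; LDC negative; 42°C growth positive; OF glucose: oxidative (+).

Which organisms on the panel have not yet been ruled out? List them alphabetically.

Achromobacter xylosoxidans, Burkholderia pseudomallei, Pseudomonas aeruginosa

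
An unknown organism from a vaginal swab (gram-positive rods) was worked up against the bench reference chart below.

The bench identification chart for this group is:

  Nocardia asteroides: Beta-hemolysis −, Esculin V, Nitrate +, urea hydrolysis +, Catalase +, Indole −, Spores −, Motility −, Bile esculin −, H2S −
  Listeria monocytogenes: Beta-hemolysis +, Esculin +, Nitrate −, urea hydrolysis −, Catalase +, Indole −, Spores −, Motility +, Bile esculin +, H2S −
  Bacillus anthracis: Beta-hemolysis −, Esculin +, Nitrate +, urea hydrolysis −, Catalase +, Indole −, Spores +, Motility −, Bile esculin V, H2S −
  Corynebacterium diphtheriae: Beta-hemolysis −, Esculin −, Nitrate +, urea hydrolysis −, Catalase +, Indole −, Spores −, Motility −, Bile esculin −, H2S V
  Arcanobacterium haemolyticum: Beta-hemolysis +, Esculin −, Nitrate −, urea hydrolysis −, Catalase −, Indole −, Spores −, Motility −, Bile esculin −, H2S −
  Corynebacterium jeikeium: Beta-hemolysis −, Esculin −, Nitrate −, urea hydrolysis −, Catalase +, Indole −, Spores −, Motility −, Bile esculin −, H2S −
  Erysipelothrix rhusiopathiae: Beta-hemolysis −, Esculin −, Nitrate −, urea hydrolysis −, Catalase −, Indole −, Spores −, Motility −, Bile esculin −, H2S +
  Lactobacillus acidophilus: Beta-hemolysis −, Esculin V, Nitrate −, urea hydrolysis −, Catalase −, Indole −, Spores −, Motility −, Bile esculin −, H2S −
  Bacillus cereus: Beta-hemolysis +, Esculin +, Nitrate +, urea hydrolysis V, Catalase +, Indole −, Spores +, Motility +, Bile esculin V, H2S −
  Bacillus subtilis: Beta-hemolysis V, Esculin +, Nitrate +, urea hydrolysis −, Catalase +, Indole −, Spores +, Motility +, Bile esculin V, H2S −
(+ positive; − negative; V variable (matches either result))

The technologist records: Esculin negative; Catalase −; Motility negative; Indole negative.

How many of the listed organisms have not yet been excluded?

Indole −: all 10 remaining candidates are consistent.
Esculin −: excludes Listeria monocytogenes, Bacillus anthracis, Bacillus cereus, Bacillus subtilis — 6 left.
Motility −: all 6 remaining candidates are consistent.
Catalase −: excludes Nocardia asteroides, Corynebacterium diphtheriae, Corynebacterium jeikeium — 3 left.
Still consistent: Arcanobacterium haemolyticum, Erysipelothrix rhusiopathiae, Lactobacillus acidophilus.

3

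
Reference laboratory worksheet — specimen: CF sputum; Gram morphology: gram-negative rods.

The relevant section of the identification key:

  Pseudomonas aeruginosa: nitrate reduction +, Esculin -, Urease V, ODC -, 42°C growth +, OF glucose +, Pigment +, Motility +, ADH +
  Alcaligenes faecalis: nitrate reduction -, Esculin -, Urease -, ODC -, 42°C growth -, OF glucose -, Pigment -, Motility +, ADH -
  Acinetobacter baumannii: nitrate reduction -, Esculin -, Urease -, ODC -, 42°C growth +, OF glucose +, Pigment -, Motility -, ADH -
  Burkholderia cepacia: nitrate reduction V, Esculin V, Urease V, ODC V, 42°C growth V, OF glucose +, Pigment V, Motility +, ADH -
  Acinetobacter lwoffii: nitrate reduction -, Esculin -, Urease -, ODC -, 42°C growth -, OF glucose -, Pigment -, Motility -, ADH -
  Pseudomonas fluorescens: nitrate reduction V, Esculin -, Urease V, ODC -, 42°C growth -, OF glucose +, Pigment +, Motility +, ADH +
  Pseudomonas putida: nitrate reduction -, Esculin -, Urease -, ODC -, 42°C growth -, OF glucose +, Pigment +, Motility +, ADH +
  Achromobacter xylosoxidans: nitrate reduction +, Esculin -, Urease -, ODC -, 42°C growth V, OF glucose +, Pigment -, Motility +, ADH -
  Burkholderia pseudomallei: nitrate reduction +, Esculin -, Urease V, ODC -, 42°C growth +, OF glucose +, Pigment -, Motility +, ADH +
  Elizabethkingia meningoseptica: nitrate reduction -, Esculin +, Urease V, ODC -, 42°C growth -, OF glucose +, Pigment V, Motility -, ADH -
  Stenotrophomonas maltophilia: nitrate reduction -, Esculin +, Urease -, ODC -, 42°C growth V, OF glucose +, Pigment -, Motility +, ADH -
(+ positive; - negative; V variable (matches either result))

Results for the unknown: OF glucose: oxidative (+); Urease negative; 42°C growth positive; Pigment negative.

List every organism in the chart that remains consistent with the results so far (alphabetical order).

Achromobacter xylosoxidans, Acinetobacter baumannii, Burkholderia cepacia, Burkholderia pseudomallei, Stenotrophomonas maltophilia

OF glucose +: excludes Alcaligenes faecalis, Acinetobacter lwoffii — 9 left.
Urease -: all 9 remaining candidates are consistent.
42°C growth +: excludes Pseudomonas fluorescens, Pseudomonas putida, Elizabethkingia meningoseptica — 6 left.
Pigment -: excludes Pseudomonas aeruginosa — 5 left.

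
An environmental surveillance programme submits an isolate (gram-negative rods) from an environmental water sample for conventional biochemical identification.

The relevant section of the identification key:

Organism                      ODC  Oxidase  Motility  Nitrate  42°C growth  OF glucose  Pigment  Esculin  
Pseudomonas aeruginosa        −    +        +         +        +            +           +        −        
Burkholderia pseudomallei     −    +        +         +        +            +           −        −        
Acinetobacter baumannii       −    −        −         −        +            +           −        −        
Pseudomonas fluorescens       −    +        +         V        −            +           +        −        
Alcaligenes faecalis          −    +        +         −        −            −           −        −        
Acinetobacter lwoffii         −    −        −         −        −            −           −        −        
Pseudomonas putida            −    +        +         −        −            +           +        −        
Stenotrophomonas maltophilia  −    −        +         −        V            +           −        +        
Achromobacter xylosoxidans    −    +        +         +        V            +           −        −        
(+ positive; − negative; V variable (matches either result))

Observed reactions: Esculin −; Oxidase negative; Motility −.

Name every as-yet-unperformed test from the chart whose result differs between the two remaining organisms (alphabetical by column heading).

Motility −: excludes 7 organisms — 2 left.
Oxidase −: all 2 remaining candidates are consistent.
Esculin −: all 2 remaining candidates are consistent.
Two candidates remain: Acinetobacter baumannii and Acinetobacter lwoffii.
  ODC: − vs − — same for both, does not separate.
  Nitrate: − vs − — same for both, does not separate.
  42°C growth: Acinetobacter baumannii +, Acinetobacter lwoffii − — discriminates.
  OF glucose: Acinetobacter baumannii +, Acinetobacter lwoffii − — discriminates.
  Pigment: − vs − — same for both, does not separate.

42°C growth, OF glucose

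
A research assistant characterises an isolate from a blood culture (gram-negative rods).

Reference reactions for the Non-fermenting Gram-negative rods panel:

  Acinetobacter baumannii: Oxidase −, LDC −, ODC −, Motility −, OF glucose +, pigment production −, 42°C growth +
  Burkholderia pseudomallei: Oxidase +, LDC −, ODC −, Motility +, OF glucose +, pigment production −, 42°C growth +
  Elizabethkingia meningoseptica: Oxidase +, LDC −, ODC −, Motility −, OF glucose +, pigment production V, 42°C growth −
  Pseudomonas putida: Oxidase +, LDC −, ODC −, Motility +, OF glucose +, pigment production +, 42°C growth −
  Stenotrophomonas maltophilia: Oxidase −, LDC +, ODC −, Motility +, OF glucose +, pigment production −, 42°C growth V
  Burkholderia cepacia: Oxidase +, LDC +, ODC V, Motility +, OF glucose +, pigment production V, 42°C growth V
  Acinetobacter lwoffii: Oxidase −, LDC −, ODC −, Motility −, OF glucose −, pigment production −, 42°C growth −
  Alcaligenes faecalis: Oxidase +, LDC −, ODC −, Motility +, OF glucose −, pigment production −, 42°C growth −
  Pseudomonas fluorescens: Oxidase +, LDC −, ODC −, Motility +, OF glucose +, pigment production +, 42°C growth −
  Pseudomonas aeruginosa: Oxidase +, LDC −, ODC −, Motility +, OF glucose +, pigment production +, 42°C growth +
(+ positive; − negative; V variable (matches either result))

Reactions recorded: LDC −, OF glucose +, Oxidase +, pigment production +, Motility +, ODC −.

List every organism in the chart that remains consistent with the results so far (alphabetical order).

Pseudomonas aeruginosa, Pseudomonas fluorescens, Pseudomonas putida

LDC −: excludes Stenotrophomonas maltophilia, Burkholderia cepacia — 8 left.
ODC −: all 8 remaining candidates are consistent.
OF glucose +: excludes Acinetobacter lwoffii, Alcaligenes faecalis — 6 left.
pigment production +: excludes Acinetobacter baumannii, Burkholderia pseudomallei — 4 left.
Oxidase +: all 4 remaining candidates are consistent.
Motility +: excludes Elizabethkingia meningoseptica — 3 left.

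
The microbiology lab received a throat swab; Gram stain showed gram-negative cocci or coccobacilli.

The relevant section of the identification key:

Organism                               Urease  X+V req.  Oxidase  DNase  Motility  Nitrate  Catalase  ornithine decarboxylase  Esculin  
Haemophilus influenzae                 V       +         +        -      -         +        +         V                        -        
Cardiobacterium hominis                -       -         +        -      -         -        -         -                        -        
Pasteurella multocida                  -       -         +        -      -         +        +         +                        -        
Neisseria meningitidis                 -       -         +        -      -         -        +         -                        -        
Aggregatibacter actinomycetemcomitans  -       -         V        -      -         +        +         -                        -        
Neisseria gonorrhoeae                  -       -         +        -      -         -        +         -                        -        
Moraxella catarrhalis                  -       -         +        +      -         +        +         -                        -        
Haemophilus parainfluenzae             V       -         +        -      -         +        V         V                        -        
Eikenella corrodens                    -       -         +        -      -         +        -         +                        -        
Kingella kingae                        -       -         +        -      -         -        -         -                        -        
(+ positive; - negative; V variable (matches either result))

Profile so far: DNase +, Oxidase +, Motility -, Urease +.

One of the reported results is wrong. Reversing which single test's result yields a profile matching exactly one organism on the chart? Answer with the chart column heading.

Urease

As reported, no row in the chart matches all 4 reactions.
Reversing Oxidase → still no organism matches.
Reversing DNase → 2 organisms match (not unique).
Reversing Motility → still no organism matches.
Reversing Urease (to -) → unique match: Moraxella catarrhalis.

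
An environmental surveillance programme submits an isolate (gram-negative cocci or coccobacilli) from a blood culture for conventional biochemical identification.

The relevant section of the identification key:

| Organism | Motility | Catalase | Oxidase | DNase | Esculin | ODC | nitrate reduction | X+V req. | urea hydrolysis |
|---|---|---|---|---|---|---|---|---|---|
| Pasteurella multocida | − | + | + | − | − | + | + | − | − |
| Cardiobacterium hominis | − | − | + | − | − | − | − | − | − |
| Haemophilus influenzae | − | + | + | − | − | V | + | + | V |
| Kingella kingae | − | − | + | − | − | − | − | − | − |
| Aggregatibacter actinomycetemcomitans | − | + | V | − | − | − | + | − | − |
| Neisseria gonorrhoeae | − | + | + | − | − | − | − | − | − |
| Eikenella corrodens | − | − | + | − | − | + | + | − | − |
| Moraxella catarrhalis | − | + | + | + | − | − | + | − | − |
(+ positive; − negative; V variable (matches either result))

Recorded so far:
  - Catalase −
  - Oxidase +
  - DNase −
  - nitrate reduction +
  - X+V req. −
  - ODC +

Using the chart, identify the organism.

Eikenella corrodens

ODC +: excludes 5 organisms — 3 left.
nitrate reduction +: all 3 remaining candidates are consistent.
Oxidase +: all 3 remaining candidates are consistent.
X+V req. −: excludes Haemophilus influenzae — 2 left.
Catalase −: excludes Pasteurella multocida — 1 left.
DNase −: the one remaining candidate is consistent.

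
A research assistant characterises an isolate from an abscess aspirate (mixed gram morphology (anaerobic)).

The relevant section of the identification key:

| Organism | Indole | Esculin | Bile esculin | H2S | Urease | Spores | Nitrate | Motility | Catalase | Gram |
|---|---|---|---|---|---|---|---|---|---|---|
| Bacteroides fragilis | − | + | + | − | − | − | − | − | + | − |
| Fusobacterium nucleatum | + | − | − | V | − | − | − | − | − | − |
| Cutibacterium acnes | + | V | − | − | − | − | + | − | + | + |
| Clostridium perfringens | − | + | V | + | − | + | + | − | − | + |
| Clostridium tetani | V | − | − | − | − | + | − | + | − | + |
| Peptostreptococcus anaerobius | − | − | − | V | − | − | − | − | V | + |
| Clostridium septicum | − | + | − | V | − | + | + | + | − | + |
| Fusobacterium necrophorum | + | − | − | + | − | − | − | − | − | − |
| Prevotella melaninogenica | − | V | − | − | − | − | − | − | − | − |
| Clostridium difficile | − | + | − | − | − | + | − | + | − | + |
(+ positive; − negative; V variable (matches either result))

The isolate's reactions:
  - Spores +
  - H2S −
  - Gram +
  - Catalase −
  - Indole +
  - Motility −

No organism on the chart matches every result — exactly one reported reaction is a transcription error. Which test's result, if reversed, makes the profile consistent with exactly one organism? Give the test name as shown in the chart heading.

As reported, no row in the chart matches all 6 reactions.
Reversing Motility (to +) → unique match: Clostridium tetani.
Reversing Gram → still no organism matches.
Reversing H2S → still no organism matches.
Reversing Indole → still no organism matches.
Reversing Catalase → still no organism matches.
Reversing Spores → still no organism matches.

Motility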